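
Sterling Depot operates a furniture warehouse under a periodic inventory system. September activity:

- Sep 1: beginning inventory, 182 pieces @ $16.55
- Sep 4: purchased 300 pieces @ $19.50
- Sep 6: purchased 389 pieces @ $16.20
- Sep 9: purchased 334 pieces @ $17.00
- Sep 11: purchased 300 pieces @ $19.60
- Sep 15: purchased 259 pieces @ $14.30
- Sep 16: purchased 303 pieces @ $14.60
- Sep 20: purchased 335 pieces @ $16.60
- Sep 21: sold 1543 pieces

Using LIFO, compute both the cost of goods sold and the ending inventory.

COGS = $25,440.90; ending inventory = $14,969.50

Sep 21, 1543 sold [LIFO — newest first]: 335 @ $16.60 + 303 @ $14.60 + 259 @ $14.30 + 300 @ $19.60 + 334 @ $17.00 + 12 @ $16.20 = $25,440.90
Ending inventory: 182 @ $16.55 + 300 @ $19.50 + 377 @ $16.20 = $14,969.50
Check: goods available $40,410.40 = COGS $25,440.90 + ending $14,969.50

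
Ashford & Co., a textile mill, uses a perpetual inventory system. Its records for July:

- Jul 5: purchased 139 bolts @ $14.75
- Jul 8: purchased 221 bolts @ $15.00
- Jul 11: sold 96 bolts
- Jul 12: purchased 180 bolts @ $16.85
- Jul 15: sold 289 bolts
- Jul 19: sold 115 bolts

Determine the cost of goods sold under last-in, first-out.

Jul 11, 96 sold [LIFO — newest first]: 96 @ $15.00 = $1,440.00
Jul 15, 289 sold [LIFO — newest first]: 180 @ $16.85 + 109 @ $15.00 = $4,668.00
Jul 19, 115 sold [LIFO — newest first]: 16 @ $15.00 + 99 @ $14.75 = $1,700.25
Total COGS = $1,440.00 + $4,668.00 + $1,700.25 = $7,808.25
Ending inventory: 40 @ $14.75 = $590.00

COGS = $7,808.25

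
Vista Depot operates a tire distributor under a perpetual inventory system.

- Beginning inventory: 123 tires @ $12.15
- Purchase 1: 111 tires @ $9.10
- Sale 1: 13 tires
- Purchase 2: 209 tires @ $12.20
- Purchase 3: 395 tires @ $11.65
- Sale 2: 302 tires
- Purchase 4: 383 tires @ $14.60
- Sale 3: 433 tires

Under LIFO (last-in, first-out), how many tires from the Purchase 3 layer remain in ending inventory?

Sale 1 (13) [LIFO — newest first]: 13 @ $9.10 = $118.30
Sale 2 (302) [LIFO — newest first]: 302 @ $11.65 = $3,518.30
Sale 3 (433) [LIFO — newest first]: 383 @ $14.60 + 50 @ $11.65 = $6,174.30
Total COGS = $118.30 + $3,518.30 + $6,174.30 = $9,810.90
Ending inventory: 123 @ $12.15 + 98 @ $9.10 + 209 @ $12.20 + 43 @ $11.65 = $5,437.00
Check: goods available $15,247.90 = COGS $9,810.90 + ending $5,437.00

43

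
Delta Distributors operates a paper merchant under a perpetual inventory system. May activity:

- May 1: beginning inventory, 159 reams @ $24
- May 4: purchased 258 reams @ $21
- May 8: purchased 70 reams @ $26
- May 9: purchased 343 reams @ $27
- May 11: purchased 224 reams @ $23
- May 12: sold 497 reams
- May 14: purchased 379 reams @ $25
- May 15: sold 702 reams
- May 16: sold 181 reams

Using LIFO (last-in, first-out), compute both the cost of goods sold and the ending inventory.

May 12, 497 sold [LIFO — newest first]: 224 @ $23 + 273 @ $27 = $12,523
May 15, 702 sold [LIFO — newest first]: 379 @ $25 + 70 @ $27 + 70 @ $26 + 183 @ $21 = $17,028
May 16, 181 sold [LIFO — newest first]: 75 @ $21 + 106 @ $24 = $4,119
Total COGS = $12,523 + $17,028 + $4,119 = $33,670
Ending inventory: 53 @ $24 = $1,272

COGS = $33,670; ending inventory = $1,272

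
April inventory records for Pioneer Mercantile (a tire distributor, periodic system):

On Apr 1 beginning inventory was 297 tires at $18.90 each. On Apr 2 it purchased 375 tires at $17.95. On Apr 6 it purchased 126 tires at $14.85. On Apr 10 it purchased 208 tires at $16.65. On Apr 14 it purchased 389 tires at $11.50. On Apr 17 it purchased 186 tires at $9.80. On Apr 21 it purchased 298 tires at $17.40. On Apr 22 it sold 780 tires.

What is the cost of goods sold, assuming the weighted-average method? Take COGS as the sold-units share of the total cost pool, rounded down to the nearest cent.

Apr 22, sell 780: 780/1879 × $29,160.35 → $12,104.88
Ending inventory (cost pool remaining) = $17,055.47
Check: goods available $29,160.35 = COGS $12,104.88 + ending $17,055.47

COGS = $12,104.88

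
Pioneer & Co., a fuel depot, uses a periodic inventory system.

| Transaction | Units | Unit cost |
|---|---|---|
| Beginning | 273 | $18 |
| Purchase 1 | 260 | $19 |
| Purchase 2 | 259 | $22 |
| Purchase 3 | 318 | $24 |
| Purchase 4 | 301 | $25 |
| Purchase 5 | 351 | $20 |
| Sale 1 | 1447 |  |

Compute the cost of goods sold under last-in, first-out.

Sale 1 (1447) [LIFO — newest first]: 351 @ $20 + 301 @ $25 + 318 @ $24 + 259 @ $22 + 218 @ $19 = $32,017
Ending inventory: 273 @ $18 + 42 @ $19 = $5,712

COGS = $32,017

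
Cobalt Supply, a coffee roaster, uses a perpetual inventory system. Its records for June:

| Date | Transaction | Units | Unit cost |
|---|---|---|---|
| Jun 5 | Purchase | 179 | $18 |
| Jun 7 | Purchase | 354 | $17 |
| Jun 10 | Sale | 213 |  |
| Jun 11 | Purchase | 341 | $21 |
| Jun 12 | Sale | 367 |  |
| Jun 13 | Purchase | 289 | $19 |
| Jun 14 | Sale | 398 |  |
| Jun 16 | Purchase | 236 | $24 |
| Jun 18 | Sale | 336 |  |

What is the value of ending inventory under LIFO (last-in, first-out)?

Jun 10, 213 sold [LIFO — newest first]: 213 @ $17 = $3,621
Jun 12, 367 sold [LIFO — newest first]: 341 @ $21 + 26 @ $17 = $7,603
Jun 14, 398 sold [LIFO — newest first]: 289 @ $19 + 109 @ $17 = $7,344
Jun 18, 336 sold [LIFO — newest first]: 236 @ $24 + 6 @ $17 + 94 @ $18 = $7,458
Total COGS = $3,621 + $7,603 + $7,344 + $7,458 = $26,026
Ending inventory: 85 @ $18 = $1,530

Ending inventory = $1,530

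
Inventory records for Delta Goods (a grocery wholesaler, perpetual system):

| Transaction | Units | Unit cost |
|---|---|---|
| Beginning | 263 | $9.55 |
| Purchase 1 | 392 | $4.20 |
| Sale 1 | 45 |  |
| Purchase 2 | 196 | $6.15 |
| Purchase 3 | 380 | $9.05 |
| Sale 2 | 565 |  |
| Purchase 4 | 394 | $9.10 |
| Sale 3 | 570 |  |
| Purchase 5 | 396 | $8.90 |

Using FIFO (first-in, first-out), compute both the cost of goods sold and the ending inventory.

COGS = $8,340.90; ending inventory = $7,571.35

Sale 1 (45) [FIFO — oldest first]: 45 @ $9.55 = $429.75
Sale 2 (565) [FIFO — oldest first]: 218 @ $9.55 + 347 @ $4.20 = $3,539.30
Sale 3 (570) [FIFO — oldest first]: 45 @ $4.20 + 196 @ $6.15 + 329 @ $9.05 = $4,371.85
Total COGS = $429.75 + $3,539.30 + $4,371.85 = $8,340.90
Ending inventory: 51 @ $9.05 + 394 @ $9.10 + 396 @ $8.90 = $7,571.35
Check: goods available $15,912.25 = COGS $8,340.90 + ending $7,571.35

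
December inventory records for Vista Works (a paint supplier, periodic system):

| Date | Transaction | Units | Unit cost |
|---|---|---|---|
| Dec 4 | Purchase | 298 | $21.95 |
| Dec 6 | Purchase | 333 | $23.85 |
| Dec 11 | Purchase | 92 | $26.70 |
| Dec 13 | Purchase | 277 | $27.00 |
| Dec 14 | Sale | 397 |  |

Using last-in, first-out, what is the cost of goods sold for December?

COGS = $10,603.20

Dec 14, 397 sold [LIFO — newest first]: 277 @ $27.00 + 92 @ $26.70 + 28 @ $23.85 = $10,603.20
Ending inventory: 298 @ $21.95 + 305 @ $23.85 = $13,815.35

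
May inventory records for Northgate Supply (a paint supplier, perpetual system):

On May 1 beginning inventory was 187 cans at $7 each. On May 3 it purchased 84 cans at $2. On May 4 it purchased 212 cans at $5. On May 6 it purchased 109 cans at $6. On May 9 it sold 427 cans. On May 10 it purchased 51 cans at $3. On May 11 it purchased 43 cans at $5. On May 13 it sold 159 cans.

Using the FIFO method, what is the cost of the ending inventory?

May 9, 427 sold [FIFO — oldest first]: 187 @ $7 + 84 @ $2 + 156 @ $5 = $2,257
May 13, 159 sold [FIFO — oldest first]: 56 @ $5 + 103 @ $6 = $898
Total COGS = $2,257 + $898 = $3,155
Ending inventory: 6 @ $6 + 51 @ $3 + 43 @ $5 = $404
Check: goods available $3,559 = COGS $3,155 + ending $404

Ending inventory = $404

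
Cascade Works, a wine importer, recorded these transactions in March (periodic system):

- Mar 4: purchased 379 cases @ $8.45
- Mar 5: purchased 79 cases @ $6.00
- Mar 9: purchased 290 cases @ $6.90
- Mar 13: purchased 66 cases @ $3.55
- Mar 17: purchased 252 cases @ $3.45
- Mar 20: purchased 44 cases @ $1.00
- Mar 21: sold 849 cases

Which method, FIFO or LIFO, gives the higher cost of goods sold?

FIFO

FIFO COGS: 379 @ $8.45 + 79 @ $6.00 + 290 @ $6.90 + 66 @ $3.55 + 35 @ $3.45 = $6,032.60
LIFO COGS: 44 @ $1.00 + 252 @ $3.45 + 66 @ $3.55 + 290 @ $6.90 + 79 @ $6.00 + 118 @ $8.45 = $4,619.80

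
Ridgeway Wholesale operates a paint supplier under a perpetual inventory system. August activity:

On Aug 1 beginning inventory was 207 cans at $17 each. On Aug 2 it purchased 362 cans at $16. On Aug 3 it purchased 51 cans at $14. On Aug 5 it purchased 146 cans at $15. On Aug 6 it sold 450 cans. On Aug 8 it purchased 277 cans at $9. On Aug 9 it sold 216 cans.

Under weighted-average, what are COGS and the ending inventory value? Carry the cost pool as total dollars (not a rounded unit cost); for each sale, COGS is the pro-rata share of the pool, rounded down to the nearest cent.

COGS = $9,919.47; ending inventory = $4,788.53

After Aug 1: 207 on hand, pool $3,519.00 (≈ $17.0000 each)
After Aug 2: 569 on hand, pool $9,311.00 (≈ $16.3638 each)
After Aug 3: 620 on hand, pool $10,025.00 (≈ $16.1694 each)
After Aug 5: 766 on hand, pool $12,215.00 (≈ $15.9465 each)
Aug 6, sell 450: 450/766 × $12,215.00 → $7,175.91
After Aug 8: 593 on hand, pool $7,532.09 (≈ $12.7017 each)
Aug 9, sell 216: 216/593 × $7,532.09 → $2,743.56
Total COGS = $7,175.91 + $2,743.56 = $9,919.47
Ending inventory (cost pool remaining) = $4,788.53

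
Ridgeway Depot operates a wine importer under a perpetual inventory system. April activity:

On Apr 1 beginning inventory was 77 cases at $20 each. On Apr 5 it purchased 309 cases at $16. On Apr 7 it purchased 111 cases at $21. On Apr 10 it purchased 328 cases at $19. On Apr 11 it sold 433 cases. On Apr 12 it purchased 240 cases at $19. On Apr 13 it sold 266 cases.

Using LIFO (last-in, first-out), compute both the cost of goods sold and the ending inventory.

Apr 11, 433 sold [LIFO — newest first]: 328 @ $19 + 105 @ $21 = $8,437
Apr 13, 266 sold [LIFO — newest first]: 240 @ $19 + 6 @ $21 + 20 @ $16 = $5,006
Total COGS = $8,437 + $5,006 = $13,443
Ending inventory: 77 @ $20 + 289 @ $16 = $6,164
Check: goods available $19,607 = COGS $13,443 + ending $6,164

COGS = $13,443; ending inventory = $6,164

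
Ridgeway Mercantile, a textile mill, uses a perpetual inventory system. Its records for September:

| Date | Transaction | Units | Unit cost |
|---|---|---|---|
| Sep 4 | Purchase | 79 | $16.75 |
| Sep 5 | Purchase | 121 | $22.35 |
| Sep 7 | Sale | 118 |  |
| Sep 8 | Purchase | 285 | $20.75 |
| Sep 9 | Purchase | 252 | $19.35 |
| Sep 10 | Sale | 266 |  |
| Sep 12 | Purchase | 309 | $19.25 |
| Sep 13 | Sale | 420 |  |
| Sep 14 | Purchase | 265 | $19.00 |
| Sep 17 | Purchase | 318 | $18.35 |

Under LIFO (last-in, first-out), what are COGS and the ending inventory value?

COGS = $16,055.50; ending inventory = $15,580.60

Sep 7, 118 sold [LIFO — newest first]: 118 @ $22.35 = $2,637.30
Sep 10, 266 sold [LIFO — newest first]: 252 @ $19.35 + 14 @ $20.75 = $5,166.70
Sep 13, 420 sold [LIFO — newest first]: 309 @ $19.25 + 111 @ $20.75 = $8,251.50
Total COGS = $2,637.30 + $5,166.70 + $8,251.50 = $16,055.50
Ending inventory: 79 @ $16.75 + 3 @ $22.35 + 160 @ $20.75 + 265 @ $19.00 + 318 @ $18.35 = $15,580.60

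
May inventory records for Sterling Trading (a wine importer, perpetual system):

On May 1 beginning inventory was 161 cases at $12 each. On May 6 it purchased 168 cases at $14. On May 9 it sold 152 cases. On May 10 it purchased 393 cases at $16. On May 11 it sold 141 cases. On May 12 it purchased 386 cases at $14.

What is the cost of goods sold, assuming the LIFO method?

COGS = $4,384

May 9, 152 sold [LIFO — newest first]: 152 @ $14 = $2,128
May 11, 141 sold [LIFO — newest first]: 141 @ $16 = $2,256
Total COGS = $2,128 + $2,256 = $4,384
Ending inventory: 161 @ $12 + 16 @ $14 + 252 @ $16 + 386 @ $14 = $11,592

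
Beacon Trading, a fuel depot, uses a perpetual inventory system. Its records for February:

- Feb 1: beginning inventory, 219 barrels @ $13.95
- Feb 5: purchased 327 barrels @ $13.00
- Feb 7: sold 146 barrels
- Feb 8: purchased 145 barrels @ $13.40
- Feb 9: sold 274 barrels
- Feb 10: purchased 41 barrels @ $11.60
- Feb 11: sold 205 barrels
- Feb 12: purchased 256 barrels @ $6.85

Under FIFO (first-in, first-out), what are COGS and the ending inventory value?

Feb 7, 146 sold [FIFO — oldest first]: 146 @ $13.95 = $2,036.70
Feb 9, 274 sold [FIFO — oldest first]: 73 @ $13.95 + 201 @ $13.00 = $3,631.35
Feb 11, 205 sold [FIFO — oldest first]: 126 @ $13.00 + 79 @ $13.40 = $2,696.60
Total COGS = $2,036.70 + $3,631.35 + $2,696.60 = $8,364.65
Ending inventory: 66 @ $13.40 + 41 @ $11.60 + 256 @ $6.85 = $3,113.60

COGS = $8,364.65; ending inventory = $3,113.60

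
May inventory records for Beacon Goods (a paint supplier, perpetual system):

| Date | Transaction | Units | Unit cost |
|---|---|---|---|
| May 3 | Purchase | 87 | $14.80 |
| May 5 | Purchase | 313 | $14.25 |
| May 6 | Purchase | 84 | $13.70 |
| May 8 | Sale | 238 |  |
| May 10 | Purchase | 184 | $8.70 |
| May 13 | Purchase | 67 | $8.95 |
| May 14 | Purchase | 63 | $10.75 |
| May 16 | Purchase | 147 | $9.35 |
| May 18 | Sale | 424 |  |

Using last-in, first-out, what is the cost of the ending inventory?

Ending inventory = $3,875.25

May 8, 238 sold [LIFO — newest first]: 84 @ $13.70 + 154 @ $14.25 = $3,345.30
May 18, 424 sold [LIFO — newest first]: 147 @ $9.35 + 63 @ $10.75 + 67 @ $8.95 + 147 @ $8.70 = $3,930.25
Total COGS = $3,345.30 + $3,930.25 = $7,275.55
Ending inventory: 87 @ $14.80 + 159 @ $14.25 + 37 @ $8.70 = $3,875.25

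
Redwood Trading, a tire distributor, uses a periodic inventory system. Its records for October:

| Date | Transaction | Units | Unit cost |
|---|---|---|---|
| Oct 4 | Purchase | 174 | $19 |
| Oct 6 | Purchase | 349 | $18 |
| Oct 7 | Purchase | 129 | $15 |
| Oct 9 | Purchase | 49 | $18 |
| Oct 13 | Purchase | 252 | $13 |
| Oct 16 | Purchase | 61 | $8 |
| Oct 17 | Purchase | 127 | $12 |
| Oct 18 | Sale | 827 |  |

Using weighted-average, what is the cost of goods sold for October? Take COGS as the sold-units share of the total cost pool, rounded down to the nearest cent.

COGS = $12,823.93

Oct 18, sell 827: 827/1141 × $17,693.00 → $12,823.93
Ending inventory (cost pool remaining) = $4,869.07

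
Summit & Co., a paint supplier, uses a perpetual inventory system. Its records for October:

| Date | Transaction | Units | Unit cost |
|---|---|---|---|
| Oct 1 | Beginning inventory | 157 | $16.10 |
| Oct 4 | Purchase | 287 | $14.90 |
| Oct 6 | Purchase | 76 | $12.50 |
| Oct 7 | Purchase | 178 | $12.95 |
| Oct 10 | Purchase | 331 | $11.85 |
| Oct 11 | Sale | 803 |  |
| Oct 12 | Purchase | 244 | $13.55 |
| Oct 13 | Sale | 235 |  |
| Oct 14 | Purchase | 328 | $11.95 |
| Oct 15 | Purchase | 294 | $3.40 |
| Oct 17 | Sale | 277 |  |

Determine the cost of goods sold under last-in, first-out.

COGS = $14,551.70

Oct 11, 803 sold [LIFO — newest first]: 331 @ $11.85 + 178 @ $12.95 + 76 @ $12.50 + 218 @ $14.90 = $10,425.65
Oct 13, 235 sold [LIFO — newest first]: 235 @ $13.55 = $3,184.25
Oct 17, 277 sold [LIFO — newest first]: 277 @ $3.40 = $941.80
Total COGS = $10,425.65 + $3,184.25 + $941.80 = $14,551.70
Ending inventory: 157 @ $16.10 + 69 @ $14.90 + 9 @ $13.55 + 328 @ $11.95 + 17 @ $3.40 = $7,655.15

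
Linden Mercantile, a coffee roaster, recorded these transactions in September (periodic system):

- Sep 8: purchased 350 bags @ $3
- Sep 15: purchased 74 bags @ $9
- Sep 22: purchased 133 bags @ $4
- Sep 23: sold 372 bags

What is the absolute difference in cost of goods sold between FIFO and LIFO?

$445

FIFO COGS: 350 @ $3 + 22 @ $9 = $1,248
LIFO COGS: 133 @ $4 + 74 @ $9 + 165 @ $3 = $1,693
Difference = |$1,248 − $1,693| = $445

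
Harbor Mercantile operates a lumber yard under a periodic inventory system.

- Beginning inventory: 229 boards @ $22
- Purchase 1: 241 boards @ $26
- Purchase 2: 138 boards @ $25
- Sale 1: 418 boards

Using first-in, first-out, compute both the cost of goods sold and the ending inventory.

Sale 1 (418) [FIFO — oldest first]: 229 @ $22 + 189 @ $26 = $9,952
Ending inventory: 52 @ $26 + 138 @ $25 = $4,802
Check: goods available $14,754 = COGS $9,952 + ending $4,802

COGS = $9,952; ending inventory = $4,802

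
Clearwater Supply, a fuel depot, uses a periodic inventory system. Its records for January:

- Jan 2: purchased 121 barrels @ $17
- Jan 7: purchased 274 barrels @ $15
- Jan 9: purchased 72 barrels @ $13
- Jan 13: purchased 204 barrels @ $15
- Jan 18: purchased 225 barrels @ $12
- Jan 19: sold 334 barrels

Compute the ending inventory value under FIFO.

Jan 19, 334 sold [FIFO — oldest first]: 121 @ $17 + 213 @ $15 = $5,252
Ending inventory: 61 @ $15 + 72 @ $13 + 204 @ $15 + 225 @ $12 = $7,611
Check: goods available $12,863 = COGS $5,252 + ending $7,611

Ending inventory = $7,611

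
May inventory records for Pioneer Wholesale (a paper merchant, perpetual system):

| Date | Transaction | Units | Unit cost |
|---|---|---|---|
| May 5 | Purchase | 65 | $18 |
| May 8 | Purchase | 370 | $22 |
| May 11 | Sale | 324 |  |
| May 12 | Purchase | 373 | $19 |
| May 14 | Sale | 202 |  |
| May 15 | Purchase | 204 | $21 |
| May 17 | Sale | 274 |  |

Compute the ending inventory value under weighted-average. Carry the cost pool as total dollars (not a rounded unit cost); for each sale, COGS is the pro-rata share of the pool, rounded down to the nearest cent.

After May 5: 65 on hand, pool $1,170.00 (≈ $18.0000 each)
After May 8: 435 on hand, pool $9,310.00 (≈ $21.4023 each)
May 11, sell 324: 324/435 × $9,310.00 → $6,934.34
After May 12: 484 on hand, pool $9,462.66 (≈ $19.5510 each)
May 14, sell 202: 202/484 × $9,462.66 → $3,949.29
After May 15: 486 on hand, pool $9,797.37 (≈ $20.1592 each)
May 17, sell 274: 274/486 × $9,797.37 → $5,523.62
Total COGS = $6,934.34 + $3,949.29 + $5,523.62 = $16,407.25
Ending inventory (cost pool remaining) = $4,273.75

Ending inventory = $4,273.75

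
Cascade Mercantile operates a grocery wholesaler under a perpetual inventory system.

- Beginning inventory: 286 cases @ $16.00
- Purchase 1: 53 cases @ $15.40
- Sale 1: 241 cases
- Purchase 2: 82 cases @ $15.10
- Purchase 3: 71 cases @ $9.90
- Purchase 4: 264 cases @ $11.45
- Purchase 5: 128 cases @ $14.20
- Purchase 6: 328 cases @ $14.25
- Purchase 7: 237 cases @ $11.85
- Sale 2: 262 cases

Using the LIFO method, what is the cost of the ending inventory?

Ending inventory = $12,667.25

Sale 1 (241) [LIFO — newest first]: 53 @ $15.40 + 188 @ $16.00 = $3,824.20
Sale 2 (262) [LIFO — newest first]: 237 @ $11.85 + 25 @ $14.25 = $3,164.70
Total COGS = $3,824.20 + $3,164.70 = $6,988.90
Ending inventory: 98 @ $16.00 + 82 @ $15.10 + 71 @ $9.90 + 264 @ $11.45 + 128 @ $14.20 + 303 @ $14.25 = $12,667.25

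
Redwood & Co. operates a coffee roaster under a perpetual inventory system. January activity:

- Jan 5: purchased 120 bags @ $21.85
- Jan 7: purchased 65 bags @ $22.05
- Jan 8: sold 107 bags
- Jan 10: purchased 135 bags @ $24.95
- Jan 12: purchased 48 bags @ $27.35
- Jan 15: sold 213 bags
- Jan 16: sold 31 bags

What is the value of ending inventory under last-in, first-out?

Jan 8, 107 sold [LIFO — newest first]: 65 @ $22.05 + 42 @ $21.85 = $2,350.95
Jan 15, 213 sold [LIFO — newest first]: 48 @ $27.35 + 135 @ $24.95 + 30 @ $21.85 = $5,336.55
Jan 16, 31 sold [LIFO — newest first]: 31 @ $21.85 = $677.35
Total COGS = $2,350.95 + $5,336.55 + $677.35 = $8,364.85
Ending inventory: 17 @ $21.85 = $371.45
Check: goods available $8,736.30 = COGS $8,364.85 + ending $371.45

Ending inventory = $371.45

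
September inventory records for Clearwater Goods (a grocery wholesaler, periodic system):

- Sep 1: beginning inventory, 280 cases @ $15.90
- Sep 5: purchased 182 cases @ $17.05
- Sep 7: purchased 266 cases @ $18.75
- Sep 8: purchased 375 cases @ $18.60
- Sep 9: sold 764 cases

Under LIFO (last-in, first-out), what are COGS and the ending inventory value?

Sep 9, 764 sold [LIFO — newest first]: 375 @ $18.60 + 266 @ $18.75 + 123 @ $17.05 = $14,059.65
Ending inventory: 280 @ $15.90 + 59 @ $17.05 = $5,457.95
Check: goods available $19,517.60 = COGS $14,059.65 + ending $5,457.95

COGS = $14,059.65; ending inventory = $5,457.95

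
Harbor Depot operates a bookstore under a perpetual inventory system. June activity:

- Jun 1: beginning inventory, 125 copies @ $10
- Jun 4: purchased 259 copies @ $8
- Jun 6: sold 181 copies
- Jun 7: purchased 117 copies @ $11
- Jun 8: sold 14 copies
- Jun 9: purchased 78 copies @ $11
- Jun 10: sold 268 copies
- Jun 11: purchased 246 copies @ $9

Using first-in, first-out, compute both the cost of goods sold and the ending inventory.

COGS = $4,191; ending inventory = $3,490

Jun 6, 181 sold [FIFO — oldest first]: 125 @ $10 + 56 @ $8 = $1,698
Jun 8, 14 sold [FIFO — oldest first]: 14 @ $8 = $112
Jun 10, 268 sold [FIFO — oldest first]: 189 @ $8 + 79 @ $11 = $2,381
Total COGS = $1,698 + $112 + $2,381 = $4,191
Ending inventory: 38 @ $11 + 78 @ $11 + 246 @ $9 = $3,490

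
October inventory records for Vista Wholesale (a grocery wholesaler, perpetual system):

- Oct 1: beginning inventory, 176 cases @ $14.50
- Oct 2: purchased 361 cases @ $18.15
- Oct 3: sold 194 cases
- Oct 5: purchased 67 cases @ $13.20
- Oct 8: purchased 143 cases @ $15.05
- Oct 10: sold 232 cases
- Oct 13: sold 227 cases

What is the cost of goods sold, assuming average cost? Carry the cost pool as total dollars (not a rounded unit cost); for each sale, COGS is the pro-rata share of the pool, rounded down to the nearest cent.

COGS = $10,636.07

After Oct 1: 176 on hand, pool $2,552.00 (≈ $14.5000 each)
After Oct 2: 537 on hand, pool $9,104.15 (≈ $16.9537 each)
Oct 3, sell 194: 194/537 × $9,104.15 → $3,289.02
After Oct 5: 410 on hand, pool $6,699.53 (≈ $16.3403 each)
After Oct 8: 553 on hand, pool $8,851.68 (≈ $16.0067 each)
Oct 10, sell 232: 232/553 × $8,851.68 → $3,713.54
Oct 13, sell 227: 227/321 × $5,138.14 → $3,633.51
Total COGS = $3,289.02 + $3,713.54 + $3,633.51 = $10,636.07
Ending inventory (cost pool remaining) = $1,504.63
Check: goods available $12,140.70 = COGS $10,636.07 + ending $1,504.63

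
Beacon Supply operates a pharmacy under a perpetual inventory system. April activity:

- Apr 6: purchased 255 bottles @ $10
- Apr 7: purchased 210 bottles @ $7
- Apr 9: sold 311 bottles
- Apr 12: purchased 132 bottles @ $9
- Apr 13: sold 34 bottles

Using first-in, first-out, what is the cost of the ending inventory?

Apr 9, 311 sold [FIFO — oldest first]: 255 @ $10 + 56 @ $7 = $2,942
Apr 13, 34 sold [FIFO — oldest first]: 34 @ $7 = $238
Total COGS = $2,942 + $238 = $3,180
Ending inventory: 120 @ $7 + 132 @ $9 = $2,028
Check: goods available $5,208 = COGS $3,180 + ending $2,028

Ending inventory = $2,028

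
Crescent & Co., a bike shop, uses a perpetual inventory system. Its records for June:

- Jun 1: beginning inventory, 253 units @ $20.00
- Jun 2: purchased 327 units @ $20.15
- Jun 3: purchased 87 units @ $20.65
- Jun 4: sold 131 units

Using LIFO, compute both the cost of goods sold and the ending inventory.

Jun 4, 131 sold [LIFO — newest first]: 87 @ $20.65 + 44 @ $20.15 = $2,683.15
Ending inventory: 253 @ $20.00 + 283 @ $20.15 = $10,762.45
Check: goods available $13,445.60 = COGS $2,683.15 + ending $10,762.45

COGS = $2,683.15; ending inventory = $10,762.45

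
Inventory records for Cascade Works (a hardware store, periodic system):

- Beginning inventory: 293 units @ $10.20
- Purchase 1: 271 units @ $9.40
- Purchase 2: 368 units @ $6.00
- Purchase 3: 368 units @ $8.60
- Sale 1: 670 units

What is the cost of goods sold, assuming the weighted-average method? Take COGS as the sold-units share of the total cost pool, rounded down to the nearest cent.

Sale 1, sell 670: 670/1300 × $10,908.80 → $5,622.22
Ending inventory (cost pool remaining) = $5,286.58

COGS = $5,622.22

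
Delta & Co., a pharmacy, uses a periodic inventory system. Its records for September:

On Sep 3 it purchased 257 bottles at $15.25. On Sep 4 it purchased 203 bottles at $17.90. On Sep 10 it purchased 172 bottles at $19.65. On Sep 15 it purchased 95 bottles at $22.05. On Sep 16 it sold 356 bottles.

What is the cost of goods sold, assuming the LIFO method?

Sep 16, 356 sold [LIFO — newest first]: 95 @ $22.05 + 172 @ $19.65 + 89 @ $17.90 = $7,067.65
Ending inventory: 257 @ $15.25 + 114 @ $17.90 = $5,959.85

COGS = $7,067.65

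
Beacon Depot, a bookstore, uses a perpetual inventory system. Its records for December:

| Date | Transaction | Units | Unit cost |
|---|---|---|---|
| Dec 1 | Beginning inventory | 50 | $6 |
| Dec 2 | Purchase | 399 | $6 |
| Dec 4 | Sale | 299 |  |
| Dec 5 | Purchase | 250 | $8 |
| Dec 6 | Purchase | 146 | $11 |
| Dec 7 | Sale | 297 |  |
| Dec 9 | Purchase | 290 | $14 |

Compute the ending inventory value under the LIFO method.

Ending inventory = $5,752

Dec 4, 299 sold [LIFO — newest first]: 299 @ $6 = $1,794
Dec 7, 297 sold [LIFO — newest first]: 146 @ $11 + 151 @ $8 = $2,814
Total COGS = $1,794 + $2,814 = $4,608
Ending inventory: 50 @ $6 + 100 @ $6 + 99 @ $8 + 290 @ $14 = $5,752
Check: goods available $10,360 = COGS $4,608 + ending $5,752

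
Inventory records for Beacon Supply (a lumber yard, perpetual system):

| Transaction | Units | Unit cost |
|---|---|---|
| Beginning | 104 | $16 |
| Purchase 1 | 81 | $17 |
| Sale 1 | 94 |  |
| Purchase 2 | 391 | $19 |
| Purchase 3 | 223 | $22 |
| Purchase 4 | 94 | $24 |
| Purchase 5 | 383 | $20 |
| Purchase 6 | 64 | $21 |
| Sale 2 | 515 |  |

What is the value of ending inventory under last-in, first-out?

Ending inventory = $14,415

Sale 1 (94) [LIFO — newest first]: 81 @ $17 + 13 @ $16 = $1,585
Sale 2 (515) [LIFO — newest first]: 64 @ $21 + 383 @ $20 + 68 @ $24 = $10,636
Total COGS = $1,585 + $10,636 = $12,221
Ending inventory: 91 @ $16 + 391 @ $19 + 223 @ $22 + 26 @ $24 = $14,415
Check: goods available $26,636 = COGS $12,221 + ending $14,415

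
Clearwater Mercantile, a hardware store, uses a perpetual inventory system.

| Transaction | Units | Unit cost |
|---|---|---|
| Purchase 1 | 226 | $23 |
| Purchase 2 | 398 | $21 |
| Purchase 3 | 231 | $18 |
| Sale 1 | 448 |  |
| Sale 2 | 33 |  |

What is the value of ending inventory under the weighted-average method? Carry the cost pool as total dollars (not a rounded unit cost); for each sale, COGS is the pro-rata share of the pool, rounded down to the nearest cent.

After Purchase 1: 226 on hand, pool $5,198.00 (≈ $23.0000 each)
After Purchase 2: 624 on hand, pool $13,556.00 (≈ $21.7244 each)
After Purchase 3: 855 on hand, pool $17,714.00 (≈ $20.7181 each)
Sale 1, sell 448: 448/855 × $17,714.00 → $9,281.72
Sale 2, sell 33: 33/407 × $8,432.28 → $683.69
Total COGS = $9,281.72 + $683.69 = $9,965.41
Ending inventory (cost pool remaining) = $7,748.59
Check: goods available $17,714.00 = COGS $9,965.41 + ending $7,748.59

Ending inventory = $7,748.59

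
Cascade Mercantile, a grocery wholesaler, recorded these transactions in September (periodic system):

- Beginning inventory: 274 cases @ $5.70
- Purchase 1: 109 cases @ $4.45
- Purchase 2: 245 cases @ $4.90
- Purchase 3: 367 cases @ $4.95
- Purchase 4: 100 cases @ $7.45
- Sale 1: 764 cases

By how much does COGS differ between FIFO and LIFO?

$73.00

FIFO COGS: 274 @ $5.70 + 109 @ $4.45 + 245 @ $4.90 + 136 @ $4.95 = $3,920.55
LIFO COGS: 100 @ $7.45 + 367 @ $4.95 + 245 @ $4.90 + 52 @ $4.45 = $3,993.55
Difference = |$3,920.55 − $3,993.55| = $73.00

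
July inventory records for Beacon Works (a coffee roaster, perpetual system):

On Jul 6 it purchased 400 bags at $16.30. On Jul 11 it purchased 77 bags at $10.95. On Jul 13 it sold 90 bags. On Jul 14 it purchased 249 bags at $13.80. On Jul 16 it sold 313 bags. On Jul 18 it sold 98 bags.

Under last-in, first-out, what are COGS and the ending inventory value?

Jul 13, 90 sold [LIFO — newest first]: 77 @ $10.95 + 13 @ $16.30 = $1,055.05
Jul 16, 313 sold [LIFO — newest first]: 249 @ $13.80 + 64 @ $16.30 = $4,479.40
Jul 18, 98 sold [LIFO — newest first]: 98 @ $16.30 = $1,597.40
Total COGS = $1,055.05 + $4,479.40 + $1,597.40 = $7,131.85
Ending inventory: 225 @ $16.30 = $3,667.50

COGS = $7,131.85; ending inventory = $3,667.50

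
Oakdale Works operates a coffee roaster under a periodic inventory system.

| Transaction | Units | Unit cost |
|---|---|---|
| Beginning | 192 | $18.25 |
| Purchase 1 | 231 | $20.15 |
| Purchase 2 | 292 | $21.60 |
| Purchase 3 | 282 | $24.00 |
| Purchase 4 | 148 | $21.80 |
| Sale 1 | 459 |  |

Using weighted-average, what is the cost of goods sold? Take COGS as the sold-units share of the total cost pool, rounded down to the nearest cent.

COGS = $9,805.46

Sale 1, sell 459: 459/1145 × $24,460.25 → $9,805.46
Ending inventory (cost pool remaining) = $14,654.79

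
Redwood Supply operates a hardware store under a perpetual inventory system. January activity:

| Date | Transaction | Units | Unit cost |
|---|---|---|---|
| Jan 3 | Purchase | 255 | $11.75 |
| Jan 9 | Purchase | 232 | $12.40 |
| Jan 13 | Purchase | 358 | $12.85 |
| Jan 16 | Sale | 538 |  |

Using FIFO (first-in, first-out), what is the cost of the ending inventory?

Jan 16, 538 sold [FIFO — oldest first]: 255 @ $11.75 + 232 @ $12.40 + 51 @ $12.85 = $6,528.40
Ending inventory: 307 @ $12.85 = $3,944.95
Check: goods available $10,473.35 = COGS $6,528.40 + ending $3,944.95

Ending inventory = $3,944.95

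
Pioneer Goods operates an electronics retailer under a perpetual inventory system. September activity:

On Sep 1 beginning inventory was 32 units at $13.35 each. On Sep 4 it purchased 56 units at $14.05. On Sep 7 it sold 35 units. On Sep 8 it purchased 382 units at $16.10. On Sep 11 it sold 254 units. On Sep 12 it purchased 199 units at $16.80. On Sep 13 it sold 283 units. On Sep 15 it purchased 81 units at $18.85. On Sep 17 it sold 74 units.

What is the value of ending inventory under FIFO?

Sep 7, 35 sold [FIFO — oldest first]: 32 @ $13.35 + 3 @ $14.05 = $469.35
Sep 11, 254 sold [FIFO — oldest first]: 53 @ $14.05 + 201 @ $16.10 = $3,980.75
Sep 13, 283 sold [FIFO — oldest first]: 181 @ $16.10 + 102 @ $16.80 = $4,627.70
Sep 17, 74 sold [FIFO — oldest first]: 74 @ $16.80 = $1,243.20
Total COGS = $469.35 + $3,980.75 + $4,627.70 + $1,243.20 = $10,321.00
Ending inventory: 23 @ $16.80 + 81 @ $18.85 = $1,913.25

Ending inventory = $1,913.25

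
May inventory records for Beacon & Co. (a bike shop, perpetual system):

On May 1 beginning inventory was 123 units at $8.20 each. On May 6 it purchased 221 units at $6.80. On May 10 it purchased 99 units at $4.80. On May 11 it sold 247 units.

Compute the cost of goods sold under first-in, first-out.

May 11, 247 sold [FIFO — oldest first]: 123 @ $8.20 + 124 @ $6.80 = $1,851.80
Ending inventory: 97 @ $6.80 + 99 @ $4.80 = $1,134.80

COGS = $1,851.80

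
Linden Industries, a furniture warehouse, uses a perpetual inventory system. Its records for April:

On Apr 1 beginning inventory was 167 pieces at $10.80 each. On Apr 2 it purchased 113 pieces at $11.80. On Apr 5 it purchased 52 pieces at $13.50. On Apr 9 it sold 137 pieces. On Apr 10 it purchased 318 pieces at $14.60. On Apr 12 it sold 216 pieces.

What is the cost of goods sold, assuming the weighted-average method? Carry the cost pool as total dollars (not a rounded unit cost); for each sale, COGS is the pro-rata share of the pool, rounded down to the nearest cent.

COGS = $4,488.42

After Apr 1: 167 on hand, pool $1,803.60 (≈ $10.8000 each)
After Apr 2: 280 on hand, pool $3,137.00 (≈ $11.2036 each)
After Apr 5: 332 on hand, pool $3,839.00 (≈ $11.5633 each)
Apr 9, sell 137: 137/332 × $3,839.00 → $1,584.16
After Apr 10: 513 on hand, pool $6,897.64 (≈ $13.4457 each)
Apr 12, sell 216: 216/513 × $6,897.64 → $2,904.26
Total COGS = $1,584.16 + $2,904.26 = $4,488.42
Ending inventory (cost pool remaining) = $3,993.38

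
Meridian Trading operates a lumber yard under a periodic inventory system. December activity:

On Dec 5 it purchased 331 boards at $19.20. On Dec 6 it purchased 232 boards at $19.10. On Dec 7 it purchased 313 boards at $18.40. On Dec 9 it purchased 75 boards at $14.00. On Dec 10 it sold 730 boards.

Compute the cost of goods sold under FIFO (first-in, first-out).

Dec 10, 730 sold [FIFO — oldest first]: 331 @ $19.20 + 232 @ $19.10 + 167 @ $18.40 = $13,859.20
Ending inventory: 146 @ $18.40 + 75 @ $14.00 = $3,736.40
Check: goods available $17,595.60 = COGS $13,859.20 + ending $3,736.40

COGS = $13,859.20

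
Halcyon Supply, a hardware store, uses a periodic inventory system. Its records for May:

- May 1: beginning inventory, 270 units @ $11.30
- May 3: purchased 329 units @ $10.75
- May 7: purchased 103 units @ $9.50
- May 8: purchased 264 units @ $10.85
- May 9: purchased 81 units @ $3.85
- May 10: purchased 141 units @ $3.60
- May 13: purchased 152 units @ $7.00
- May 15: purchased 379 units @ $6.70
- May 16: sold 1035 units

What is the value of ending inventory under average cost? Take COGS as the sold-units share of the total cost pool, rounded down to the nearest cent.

Ending inventory = $5,910.26

May 16, sell 1035: 1035/1719 × $14,853.40 → $8,943.14
Ending inventory (cost pool remaining) = $5,910.26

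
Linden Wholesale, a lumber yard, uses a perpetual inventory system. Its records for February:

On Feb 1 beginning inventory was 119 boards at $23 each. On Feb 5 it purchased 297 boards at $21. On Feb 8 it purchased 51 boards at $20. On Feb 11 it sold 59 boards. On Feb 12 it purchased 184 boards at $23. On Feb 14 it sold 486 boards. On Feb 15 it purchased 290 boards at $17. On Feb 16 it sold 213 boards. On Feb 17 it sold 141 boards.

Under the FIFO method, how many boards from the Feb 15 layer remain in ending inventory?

42

Feb 11, 59 sold [FIFO — oldest first]: 59 @ $23 = $1,357
Feb 14, 486 sold [FIFO — oldest first]: 60 @ $23 + 297 @ $21 + 51 @ $20 + 78 @ $23 = $10,431
Feb 16, 213 sold [FIFO — oldest first]: 106 @ $23 + 107 @ $17 = $4,257
Feb 17, 141 sold [FIFO — oldest first]: 141 @ $17 = $2,397
Total COGS = $1,357 + $10,431 + $4,257 + $2,397 = $18,442
Ending inventory: 42 @ $17 = $714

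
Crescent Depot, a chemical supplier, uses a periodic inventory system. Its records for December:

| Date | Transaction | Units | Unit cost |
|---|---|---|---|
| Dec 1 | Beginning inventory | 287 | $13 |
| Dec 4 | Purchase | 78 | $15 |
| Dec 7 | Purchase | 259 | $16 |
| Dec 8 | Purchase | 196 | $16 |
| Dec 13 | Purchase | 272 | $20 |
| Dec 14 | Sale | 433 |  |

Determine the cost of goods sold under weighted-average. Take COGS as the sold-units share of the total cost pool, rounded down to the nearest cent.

COGS = $6,987.08

Dec 14, sell 433: 433/1092 × $17,621.00 → $6,987.08
Ending inventory (cost pool remaining) = $10,633.92
Check: goods available $17,621.00 = COGS $6,987.08 + ending $10,633.92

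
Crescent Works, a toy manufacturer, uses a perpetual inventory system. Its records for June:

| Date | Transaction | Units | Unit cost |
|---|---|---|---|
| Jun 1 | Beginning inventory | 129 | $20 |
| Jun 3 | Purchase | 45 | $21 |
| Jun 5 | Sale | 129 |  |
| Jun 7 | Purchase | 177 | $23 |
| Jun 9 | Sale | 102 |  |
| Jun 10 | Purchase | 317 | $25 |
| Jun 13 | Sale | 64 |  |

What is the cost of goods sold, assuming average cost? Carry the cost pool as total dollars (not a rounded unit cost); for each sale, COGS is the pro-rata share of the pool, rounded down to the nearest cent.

After Jun 1: 129 on hand, pool $2,580.00 (≈ $20.0000 each)
After Jun 3: 174 on hand, pool $3,525.00 (≈ $20.2586 each)
Jun 5, sell 129: 129/174 × $3,525.00 → $2,613.36
After Jun 7: 222 on hand, pool $4,982.64 (≈ $22.4443 each)
Jun 9, sell 102: 102/222 × $4,982.64 → $2,289.32
After Jun 10: 437 on hand, pool $10,618.32 (≈ $24.2982 each)
Jun 13, sell 64: 64/437 × $10,618.32 → $1,555.08
Total COGS = $2,613.36 + $2,289.32 + $1,555.08 = $6,457.76
Ending inventory (cost pool remaining) = $9,063.24

COGS = $6,457.76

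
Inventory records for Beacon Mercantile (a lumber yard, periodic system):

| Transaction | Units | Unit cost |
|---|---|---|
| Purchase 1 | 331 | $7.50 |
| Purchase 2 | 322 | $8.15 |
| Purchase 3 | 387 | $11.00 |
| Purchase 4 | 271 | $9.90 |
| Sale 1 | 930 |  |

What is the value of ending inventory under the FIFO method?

Sale 1 (930) [FIFO — oldest first]: 331 @ $7.50 + 322 @ $8.15 + 277 @ $11.00 = $8,153.80
Ending inventory: 110 @ $11.00 + 271 @ $9.90 = $3,892.90
Check: goods available $12,046.70 = COGS $8,153.80 + ending $3,892.90

Ending inventory = $3,892.90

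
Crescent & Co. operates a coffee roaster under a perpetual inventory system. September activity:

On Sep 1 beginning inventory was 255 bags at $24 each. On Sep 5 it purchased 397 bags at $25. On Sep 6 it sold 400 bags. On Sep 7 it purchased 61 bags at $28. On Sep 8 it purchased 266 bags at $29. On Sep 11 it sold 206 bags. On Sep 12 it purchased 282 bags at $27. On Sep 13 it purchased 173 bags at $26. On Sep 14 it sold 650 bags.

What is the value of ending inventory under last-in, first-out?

Ending inventory = $4,272

Sep 6, 400 sold [LIFO — newest first]: 397 @ $25 + 3 @ $24 = $9,997
Sep 11, 206 sold [LIFO — newest first]: 206 @ $29 = $5,974
Sep 14, 650 sold [LIFO — newest first]: 173 @ $26 + 282 @ $27 + 60 @ $29 + 61 @ $28 + 74 @ $24 = $17,336
Total COGS = $9,997 + $5,974 + $17,336 = $33,307
Ending inventory: 178 @ $24 = $4,272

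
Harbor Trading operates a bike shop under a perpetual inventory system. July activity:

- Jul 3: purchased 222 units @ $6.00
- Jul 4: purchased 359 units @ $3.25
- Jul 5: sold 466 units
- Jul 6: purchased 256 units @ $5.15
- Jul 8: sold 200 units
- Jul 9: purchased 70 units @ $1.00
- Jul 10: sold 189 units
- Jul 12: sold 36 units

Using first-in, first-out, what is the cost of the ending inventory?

Jul 5, 466 sold [FIFO — oldest first]: 222 @ $6.00 + 244 @ $3.25 = $2,125.00
Jul 8, 200 sold [FIFO — oldest first]: 115 @ $3.25 + 85 @ $5.15 = $811.50
Jul 10, 189 sold [FIFO — oldest first]: 171 @ $5.15 + 18 @ $1.00 = $898.65
Jul 12, 36 sold [FIFO — oldest first]: 36 @ $1.00 = $36.00
Total COGS = $2,125.00 + $811.50 + $898.65 + $36.00 = $3,871.15
Ending inventory: 16 @ $1.00 = $16.00
Check: goods available $3,887.15 = COGS $3,871.15 + ending $16.00

Ending inventory = $16.00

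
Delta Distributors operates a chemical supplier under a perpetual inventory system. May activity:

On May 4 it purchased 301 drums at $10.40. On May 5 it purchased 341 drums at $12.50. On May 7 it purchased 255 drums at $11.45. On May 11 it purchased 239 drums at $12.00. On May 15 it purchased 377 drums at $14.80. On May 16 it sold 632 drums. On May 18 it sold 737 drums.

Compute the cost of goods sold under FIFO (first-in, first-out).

COGS = $16,629.05

May 16, 632 sold [FIFO — oldest first]: 301 @ $10.40 + 331 @ $12.50 = $7,267.90
May 18, 737 sold [FIFO — oldest first]: 10 @ $12.50 + 255 @ $11.45 + 239 @ $12.00 + 233 @ $14.80 = $9,361.15
Total COGS = $7,267.90 + $9,361.15 = $16,629.05
Ending inventory: 144 @ $14.80 = $2,131.20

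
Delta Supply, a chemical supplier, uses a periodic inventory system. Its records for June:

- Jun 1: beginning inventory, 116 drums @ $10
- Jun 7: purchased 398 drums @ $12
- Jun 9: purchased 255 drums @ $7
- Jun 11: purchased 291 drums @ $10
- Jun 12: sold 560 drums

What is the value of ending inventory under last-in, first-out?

Jun 12, 560 sold [LIFO — newest first]: 291 @ $10 + 255 @ $7 + 14 @ $12 = $4,863
Ending inventory: 116 @ $10 + 384 @ $12 = $5,768

Ending inventory = $5,768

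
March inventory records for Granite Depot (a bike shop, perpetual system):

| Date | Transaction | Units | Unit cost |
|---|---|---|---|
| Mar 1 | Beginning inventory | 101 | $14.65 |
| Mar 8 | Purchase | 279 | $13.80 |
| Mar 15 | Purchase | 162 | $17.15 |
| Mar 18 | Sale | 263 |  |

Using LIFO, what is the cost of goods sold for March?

COGS = $4,172.10

Mar 18, 263 sold [LIFO — newest first]: 162 @ $17.15 + 101 @ $13.80 = $4,172.10
Ending inventory: 101 @ $14.65 + 178 @ $13.80 = $3,936.05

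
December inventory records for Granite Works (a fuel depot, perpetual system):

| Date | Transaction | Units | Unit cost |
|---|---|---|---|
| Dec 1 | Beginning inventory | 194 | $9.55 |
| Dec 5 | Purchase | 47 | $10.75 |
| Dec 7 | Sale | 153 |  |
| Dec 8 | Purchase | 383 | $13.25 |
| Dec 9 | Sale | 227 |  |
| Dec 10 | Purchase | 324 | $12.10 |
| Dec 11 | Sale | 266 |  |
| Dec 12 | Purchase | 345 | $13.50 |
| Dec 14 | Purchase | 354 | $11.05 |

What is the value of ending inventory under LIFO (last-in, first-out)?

Dec 7, 153 sold [LIFO — newest first]: 47 @ $10.75 + 106 @ $9.55 = $1,517.55
Dec 9, 227 sold [LIFO — newest first]: 227 @ $13.25 = $3,007.75
Dec 11, 266 sold [LIFO — newest first]: 266 @ $12.10 = $3,218.60
Total COGS = $1,517.55 + $3,007.75 + $3,218.60 = $7,743.90
Ending inventory: 88 @ $9.55 + 156 @ $13.25 + 58 @ $12.10 + 345 @ $13.50 + 354 @ $11.05 = $12,178.40

Ending inventory = $12,178.40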